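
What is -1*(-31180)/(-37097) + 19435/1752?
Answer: 666352835/64993944 ≈ 10.253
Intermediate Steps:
-1*(-31180)/(-37097) + 19435/1752 = 31180*(-1/37097) + 19435*(1/1752) = -31180/37097 + 19435/1752 = 666352835/64993944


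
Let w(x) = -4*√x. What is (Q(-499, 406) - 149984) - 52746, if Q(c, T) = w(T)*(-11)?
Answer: -202730 + 44*√406 ≈ -2.0184e+5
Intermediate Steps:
Q(c, T) = 44*√T (Q(c, T) = -4*√T*(-11) = 44*√T)
(Q(-499, 406) - 149984) - 52746 = (44*√406 - 149984) - 52746 = (-149984 + 44*√406) - 52746 = -202730 + 44*√406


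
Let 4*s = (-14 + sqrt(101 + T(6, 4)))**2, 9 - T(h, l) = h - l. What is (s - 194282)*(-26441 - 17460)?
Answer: 8525837606 + 1843842*sqrt(3) ≈ 8.5290e+9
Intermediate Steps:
T(h, l) = 9 + l - h (T(h, l) = 9 - (h - l) = 9 + (l - h) = 9 + l - h)
s = (-14 + 6*sqrt(3))**2/4 (s = (-14 + sqrt(101 + (9 + 4 - 1*6)))**2/4 = (-14 + sqrt(101 + (9 + 4 - 6)))**2/4 = (-14 + sqrt(101 + 7))**2/4 = (-14 + sqrt(108))**2/4 = (-14 + 6*sqrt(3))**2/4 ≈ 3.2539)
(s - 194282)*(-26441 - 17460) = ((76 - 42*sqrt(3)) - 194282)*(-26441 - 17460) = (-194206 - 42*sqrt(3))*(-43901) = 8525837606 + 1843842*sqrt(3)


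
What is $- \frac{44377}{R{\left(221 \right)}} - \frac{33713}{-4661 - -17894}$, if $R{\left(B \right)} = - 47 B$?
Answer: $\frac{237063910}{137451171} \approx 1.7247$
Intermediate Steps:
$- \frac{44377}{R{\left(221 \right)}} - \frac{33713}{-4661 - -17894} = - \frac{44377}{\left(-47\right) 221} - \frac{33713}{-4661 - -17894} = - \frac{44377}{-10387} - \frac{33713}{-4661 + 17894} = \left(-44377\right) \left(- \frac{1}{10387}\right) - \frac{33713}{13233} = \frac{44377}{10387} - \frac{33713}{13233} = \frac{237063910}{137451171}$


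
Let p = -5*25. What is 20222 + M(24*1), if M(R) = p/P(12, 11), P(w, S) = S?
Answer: 222317/11 ≈ 20211.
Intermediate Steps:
p = -125
M(R) = -125/11
20222 + M(24*1) = 20222 - 125/11 = 222317/11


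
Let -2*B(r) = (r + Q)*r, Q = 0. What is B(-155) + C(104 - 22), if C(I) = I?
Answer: -23861/2 ≈ -11931.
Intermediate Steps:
B(r) = -r²/2 (B(r) = -(r + 0)*r/2 = -r*r/2 = -r²/2)
B(-155) + C(104 - 22) = -½*(-155)² + (104 - 22) = -½*24025 + 82 = -24025/2 + 82 = -23861/2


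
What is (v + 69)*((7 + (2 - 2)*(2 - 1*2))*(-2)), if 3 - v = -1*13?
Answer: -1190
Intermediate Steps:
v = 16 (v = 3 - (-1)*13 = 3 - 1*(-13) = 3 + 13 = 16)
(v + 69)*((7 + (2 - 2)*(2 - 1*2))*(-2)) = (16 + 69)*((7 + (2 - 2)*(2 - 1*2))*(-2)) = 85*((7 + 0*(2 - 2))*(-2)) = 85*((7 + 0*0)*(-2)) = 85*((7 + 0)*(-2)) = 85*(7*(-2)) = 85*(-14) = -1190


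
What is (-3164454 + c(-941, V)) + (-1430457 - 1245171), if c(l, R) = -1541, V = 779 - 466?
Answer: -5841623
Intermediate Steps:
V = 313
(-3164454 + c(-941, V)) + (-1430457 - 1245171) = (-3164454 - 1541) + (-1430457 - 1245171) = -3165995 - 2675628 = -5841623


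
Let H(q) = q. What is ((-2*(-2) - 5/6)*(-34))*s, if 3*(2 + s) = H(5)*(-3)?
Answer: 2261/3 ≈ 753.67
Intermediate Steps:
s = -7 (s = -2 + (5*(-3))/3 = -2 + (⅓)*(-15) = -2 - 5 = -7)
((-2*(-2) - 5/6)*(-34))*s = ((-2*(-2) - 5/6)*(-34))*(-7) = ((4 - 5*⅙)*(-34))*(-7) = ((4 - ⅚)*(-34))*(-7) = ((19/6)*(-34))*(-7) = -323/3*(-7) = 2261/3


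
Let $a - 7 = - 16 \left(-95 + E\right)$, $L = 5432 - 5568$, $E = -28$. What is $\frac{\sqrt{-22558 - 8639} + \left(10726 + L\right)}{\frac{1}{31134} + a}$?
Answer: $\frac{329709060}{61489651} + \frac{31134 i \sqrt{31197}}{61489651} \approx 5.362 + 0.089431 i$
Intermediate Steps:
$L = -136$
$a = 1975$ ($a = 7 - 16 \left(-95 - 28\right) = 7 - -1968 = 7 + 1968 = 1975$)
$\frac{\sqrt{-22558 - 8639} + \left(10726 + L\right)}{\frac{1}{31134} + a} = \frac{\sqrt{-22558 - 8639} + \left(10726 - 136\right)}{\frac{1}{31134} + 1975} = \frac{\sqrt{-31197} + 10590}{\frac{1}{31134} + 1975} = \frac{i \sqrt{31197} + 10590}{\frac{61489651}{31134}} = \left(10590 + i \sqrt{31197}\right) \frac{31134}{61489651} = \frac{329709060}{61489651} + \frac{31134 i \sqrt{31197}}{61489651}$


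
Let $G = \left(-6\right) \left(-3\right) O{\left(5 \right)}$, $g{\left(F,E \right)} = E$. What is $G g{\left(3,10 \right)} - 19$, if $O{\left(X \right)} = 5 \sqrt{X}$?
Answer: $-19 + 900 \sqrt{5} \approx 1993.5$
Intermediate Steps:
$G = 90 \sqrt{5}$ ($G = \left(-6\right) \left(-3\right) 5 \sqrt{5} = 18 \cdot 5 \sqrt{5} = 90 \sqrt{5} \approx 201.25$)
$G g{\left(3,10 \right)} - 19 = 90 \sqrt{5} \cdot 10 - 19 = 900 \sqrt{5} - 19 = -19 + 900 \sqrt{5}$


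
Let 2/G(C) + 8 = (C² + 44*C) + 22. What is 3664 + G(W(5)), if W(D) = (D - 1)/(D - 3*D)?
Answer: 157527/43 ≈ 3663.4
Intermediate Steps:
W(D) = -(-1 + D)/(2*D) (W(D) = (-1 + D)/((-2*D)) = (-1 + D)*(-1/(2*D)) = -(-1 + D)/(2*D))
G(C) = 2/(14 + C² + 44*C) (G(C) = 2/(-8 + ((C² + 44*C) + 22)) = 2/(-8 + (22 + C² + 44*C)) = 2/(14 + C² + 44*C))
3664 + G(W(5)) = 3664 + 2/(14 + ((½)*(1 - 1*5)/5)² + 44*((½)*(1 - 1*5)/5)) = 3664 + 2/(14 + ((½)*(⅕)*(1 - 5))² + 44*((½)*(⅕)*(1 - 5))) = 3664 + 2/(14 + ((½)*(⅕)*(-4))² + 44*((½)*(⅕)*(-4))) = 3664 + 2/(14 + (-⅖)² + 44*(-⅖)) = 3664 + 2/(14 + 4/25 - 88/5) = 3664 + 2/(-86/25) = 3664 + 2*(-25/86) = 3664 - 25/43 = 157527/43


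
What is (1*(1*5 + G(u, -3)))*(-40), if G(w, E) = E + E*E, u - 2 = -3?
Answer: -440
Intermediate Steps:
u = -1 (u = 2 - 3 = -1)
G(w, E) = E + E²
(1*(1*5 + G(u, -3)))*(-40) = (1*(1*5 - 3*(1 - 3)))*(-40) = (1*(5 - 3*(-2)))*(-40) = (1*(5 + 6))*(-40) = (1*11)*(-40) = 11*(-40) = -440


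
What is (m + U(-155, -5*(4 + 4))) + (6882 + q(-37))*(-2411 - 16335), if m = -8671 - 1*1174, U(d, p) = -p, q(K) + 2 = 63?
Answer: -130163283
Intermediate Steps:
q(K) = 61 (q(K) = -2 + 63 = 61)
m = -9845 (m = -8671 - 1174 = -9845)
(m + U(-155, -5*(4 + 4))) + (6882 + q(-37))*(-2411 - 16335) = (-9845 - (-5)*(4 + 4)) + (6882 + 61)*(-2411 - 16335) = (-9845 - (-5)*8) + 6943*(-18746) = (-9845 - 1*(-40)) - 130153478 = (-9845 + 40) - 130153478 = -9805 - 130153478 = -130163283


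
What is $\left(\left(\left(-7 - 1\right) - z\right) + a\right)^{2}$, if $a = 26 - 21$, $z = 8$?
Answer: $121$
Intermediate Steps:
$a = 5$ ($a = 26 - 21 = 5$)
$\left(\left(\left(-7 - 1\right) - z\right) + a\right)^{2} = \left(\left(\left(-7 - 1\right) - 8\right) + 5\right)^{2} = \left(\left(-8 - 8\right) + 5\right)^{2} = \left(-16 + 5\right)^{2} = \left(-11\right)^{2} = 121$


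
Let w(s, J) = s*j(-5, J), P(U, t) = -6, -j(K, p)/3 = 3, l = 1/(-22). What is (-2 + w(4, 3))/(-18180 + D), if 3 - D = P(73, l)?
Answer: 38/18171 ≈ 0.0020912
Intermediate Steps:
l = -1/22 ≈ -0.045455
j(K, p) = -9 (j(K, p) = -3*3 = -9)
D = 9 (D = 3 - 1*(-6) = 3 + 6 = 9)
w(s, J) = -9*s (w(s, J) = s*(-9) = -9*s)
(-2 + w(4, 3))/(-18180 + D) = (-2 - 9*4)/(-18180 + 9) = (-2 - 36)/(-18171) = -1/18171*(-38) = 38/18171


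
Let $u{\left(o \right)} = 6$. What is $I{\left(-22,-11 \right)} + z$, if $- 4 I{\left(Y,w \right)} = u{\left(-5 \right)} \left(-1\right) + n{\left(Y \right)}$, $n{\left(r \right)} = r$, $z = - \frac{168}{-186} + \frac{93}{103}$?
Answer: $\frac{28118}{3193} \approx 8.8061$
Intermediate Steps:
$z = \frac{5767}{3193}$ ($z = \left(-168\right) \left(- \frac{1}{186}\right) + 93 \cdot \frac{1}{103} = \frac{28}{31} + \frac{93}{103} = \frac{5767}{3193} \approx 1.8061$)
$I{\left(Y,w \right)} = \frac{3}{2} - \frac{Y}{4}$ ($I{\left(Y,w \right)} = - \frac{6 \left(-1\right) + Y}{4} = - \frac{-6 + Y}{4} = \frac{3}{2} - \frac{Y}{4}$)
$I{\left(-22,-11 \right)} + z = \left(\frac{3}{2} - - \frac{11}{2}\right) + \frac{5767}{3193} = \left(\frac{3}{2} + \frac{11}{2}\right) + \frac{5767}{3193} = 7 + \frac{5767}{3193} = \frac{28118}{3193}$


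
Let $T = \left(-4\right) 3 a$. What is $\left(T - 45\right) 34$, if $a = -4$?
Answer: $102$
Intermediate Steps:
$T = 48$ ($T = \left(-4\right) 3 \left(-4\right) = \left(-12\right) \left(-4\right) = 48$)
$\left(T - 45\right) 34 = \left(48 - 45\right) 34 = 3 \cdot 34 = 102$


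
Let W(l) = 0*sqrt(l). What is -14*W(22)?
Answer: 0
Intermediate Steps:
W(l) = 0
-14*W(22) = -14*0 = 0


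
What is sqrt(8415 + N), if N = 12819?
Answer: sqrt(21234) ≈ 145.72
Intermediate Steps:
sqrt(8415 + N) = sqrt(8415 + 12819) = sqrt(21234)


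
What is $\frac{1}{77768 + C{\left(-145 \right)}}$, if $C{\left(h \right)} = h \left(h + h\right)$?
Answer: $\frac{1}{119818} \approx 8.346 \cdot 10^{-6}$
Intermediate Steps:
$C{\left(h \right)} = 2 h^{2}$ ($C{\left(h \right)} = h 2 h = 2 h^{2}$)
$\frac{1}{77768 + C{\left(-145 \right)}} = \frac{1}{77768 + 2 \left(-145\right)^{2}} = \frac{1}{77768 + 2 \cdot 21025} = \frac{1}{77768 + 42050} = \frac{1}{119818}$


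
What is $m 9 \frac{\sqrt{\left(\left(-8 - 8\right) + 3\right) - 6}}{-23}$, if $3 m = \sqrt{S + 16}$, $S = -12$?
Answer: $- \frac{6 i \sqrt{19}}{23} \approx - 1.1371 i$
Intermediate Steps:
$m = \frac{2}{3}$ ($m = \frac{\sqrt{-12 + 16}}{3} = \frac{\sqrt{4}}{3} = \frac{1}{3} \cdot 2 = \frac{2}{3} \approx 0.66667$)
$m 9 \frac{\sqrt{\left(\left(-8 - 8\right) + 3\right) - 6}}{-23} = \frac{2}{3} \cdot 9 \frac{\sqrt{\left(\left(-8 - 8\right) + 3\right) - 6}}{-23} = 6 \sqrt{\left(-16 + 3\right) - 6} \left(- \frac{1}{23}\right) = 6 \sqrt{-13 - 6} \left(- \frac{1}{23}\right) = 6 \sqrt{-19} \left(- \frac{1}{23}\right) = 6 i \sqrt{19} \left(- \frac{1}{23}\right) = 6 \left(- \frac{i \sqrt{19}}{23}\right) = - \frac{6 i \sqrt{19}}{23}$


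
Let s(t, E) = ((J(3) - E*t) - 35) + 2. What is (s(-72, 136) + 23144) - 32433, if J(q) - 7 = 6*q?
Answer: 495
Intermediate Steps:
J(q) = 7 + 6*q
s(t, E) = -8 - E*t (s(t, E) = (((7 + 6*3) - E*t) - 35) + 2 = (((7 + 18) - E*t) - 35) + 2 = ((25 - E*t) - 35) + 2 = (-10 - E*t) + 2 = -8 - E*t)
(s(-72, 136) + 23144) - 32433 = ((-8 - 1*136*(-72)) + 23144) - 32433 = ((-8 + 9792) + 23144) - 32433 = (9784 + 23144) - 32433 = 32928 - 32433 = 495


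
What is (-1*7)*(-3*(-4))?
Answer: -84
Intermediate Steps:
(-1*7)*(-3*(-4)) = -7*12 = -84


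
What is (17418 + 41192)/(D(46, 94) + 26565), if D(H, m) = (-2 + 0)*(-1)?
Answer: 58610/26567 ≈ 2.2061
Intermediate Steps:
D(H, m) = 2 (D(H, m) = -2*(-1) = 2)
(17418 + 41192)/(D(46, 94) + 26565) = (17418 + 41192)/(2 + 26565) = 58610/26567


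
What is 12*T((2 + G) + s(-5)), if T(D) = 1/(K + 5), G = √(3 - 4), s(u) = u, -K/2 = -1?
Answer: 12/7 ≈ 1.7143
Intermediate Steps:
K = 2 (K = -2*(-1) = 2)
G = I (G = √(-1) = I ≈ 1.0*I)
T(D) = ⅐ (T(D) = 1/(2 + 5) = 1/7 = ⅐)
12*T((2 + G) + s(-5)) = 12*(⅐) = 12/7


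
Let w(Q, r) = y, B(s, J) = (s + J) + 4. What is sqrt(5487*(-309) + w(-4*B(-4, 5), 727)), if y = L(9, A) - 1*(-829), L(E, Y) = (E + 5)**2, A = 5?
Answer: I*sqrt(1694458) ≈ 1301.7*I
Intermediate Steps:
L(E, Y) = (5 + E)**2
B(s, J) = 4 + J + s (B(s, J) = (J + s) + 4 = 4 + J + s)
y = 1025 (y = (5 + 9)**2 - 1*(-829) = 14**2 + 829 = 196 + 829 = 1025)
w(Q, r) = 1025
sqrt(5487*(-309) + w(-4*B(-4, 5), 727)) = sqrt(5487*(-309) + 1025) = sqrt(-1695483 + 1025) = sqrt(-1694458) = I*sqrt(1694458)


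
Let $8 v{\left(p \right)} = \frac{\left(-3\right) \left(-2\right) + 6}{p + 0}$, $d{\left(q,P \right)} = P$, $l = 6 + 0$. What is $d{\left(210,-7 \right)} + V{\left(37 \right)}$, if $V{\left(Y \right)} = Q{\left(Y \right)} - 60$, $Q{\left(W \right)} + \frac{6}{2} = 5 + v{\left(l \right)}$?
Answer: $- \frac{259}{4} \approx -64.75$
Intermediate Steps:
$l = 6$
$v{\left(p \right)} = \frac{3}{2 p}$ ($v{\left(p \right)} = \frac{\left(\left(-3\right) \left(-2\right) + 6\right) \frac{1}{p + 0}}{8} = \frac{\left(6 + 6\right) \frac{1}{p}}{8} = \frac{12 \frac{1}{p}}{8} = \frac{3}{2 p}$)
$Q{\left(W \right)} = \frac{9}{4}$ ($Q{\left(W \right)} = -3 + \left(5 + \frac{3}{2 \cdot 6}\right) = -3 + \left(5 + \frac{3}{2} \cdot \frac{1}{6}\right) = -3 + \left(5 + \frac{1}{4}\right) = -3 + \frac{21}{4} = \frac{9}{4}$)
$V{\left(Y \right)} = - \frac{231}{4}$ ($V{\left(Y \right)} = \frac{9}{4} - 60 = - \frac{231}{4}$)
$d{\left(210,-7 \right)} + V{\left(37 \right)} = -7 - \frac{231}{4} = - \frac{259}{4}$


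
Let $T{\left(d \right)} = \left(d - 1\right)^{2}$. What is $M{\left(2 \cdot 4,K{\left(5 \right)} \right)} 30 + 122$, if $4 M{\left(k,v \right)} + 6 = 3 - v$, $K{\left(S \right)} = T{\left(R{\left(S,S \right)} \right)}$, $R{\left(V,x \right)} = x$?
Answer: $- \frac{41}{2} \approx -20.5$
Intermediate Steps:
$T{\left(d \right)} = \left(-1 + d\right)^{2}$
$K{\left(S \right)} = \left(-1 + S\right)^{2}$
$M{\left(k,v \right)} = - \frac{3}{4} - \frac{v}{4}$ ($M{\left(k,v \right)} = - \frac{3}{2} + \frac{3 - v}{4} = - \frac{3}{2} - \left(- \frac{3}{4} + \frac{v}{4}\right) = - \frac{3}{4} - \frac{v}{4}$)
$M{\left(2 \cdot 4,K{\left(5 \right)} \right)} 30 + 122 = \left(- \frac{3}{4} - \frac{\left(-1 + 5\right)^{2}}{4}\right) 30 + 122 = \left(- \frac{3}{4} - \frac{4^{2}}{4}\right) 30 + 122 = \left(- \frac{3}{4} - 4\right) 30 + 122 = \left(- \frac{19}{4}\right) 30 + 122 = - \frac{285}{2} + 122 = - \frac{41}{2}$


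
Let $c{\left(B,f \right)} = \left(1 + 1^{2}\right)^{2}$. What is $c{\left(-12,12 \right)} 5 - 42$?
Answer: $-22$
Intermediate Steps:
$c{\left(B,f \right)} = 4$ ($c{\left(B,f \right)} = \left(1 + 1\right)^{2} = 2^{2} = 4$)
$c{\left(-12,12 \right)} 5 - 42 = 4 \cdot 5 - 42 = 20 - 42 = -22$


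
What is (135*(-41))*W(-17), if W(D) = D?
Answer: 94095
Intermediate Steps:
(135*(-41))*W(-17) = (135*(-41))*(-17) = -5535*(-17) = 94095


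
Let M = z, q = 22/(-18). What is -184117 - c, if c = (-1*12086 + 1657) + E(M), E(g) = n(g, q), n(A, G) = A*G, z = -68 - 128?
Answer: -1565348/9 ≈ -1.7393e+5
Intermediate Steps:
q = -11/9 (q = 22*(-1/18) = -11/9 ≈ -1.2222)
z = -196
M = -196
E(g) = -11*g/9 (E(g) = g*(-11/9) = -11*g/9)
c = -91705/9 (c = (-1*12086 + 1657) - 11/9*(-196) = (-12086 + 1657) + 2156/9 = -10429 + 2156/9 = -91705/9 ≈ -10189.)
-184117 - c = -184117 - 1*(-91705/9) = -184117 + 91705/9 = -1565348/9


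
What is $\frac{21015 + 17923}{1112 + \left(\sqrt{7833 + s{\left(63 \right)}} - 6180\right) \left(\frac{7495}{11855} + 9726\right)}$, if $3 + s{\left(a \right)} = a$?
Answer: $- \frac{13157691045483324904}{20307628682242580370979} - \frac{6387346823898930 \sqrt{877}}{20307628682242580370979} \approx -0.00065723$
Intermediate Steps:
$s{\left(a \right)} = -3 + a$
$\frac{21015 + 17923}{1112 + \left(\sqrt{7833 + s{\left(63 \right)}} - 6180\right) \left(\frac{7495}{11855} + 9726\right)} = \frac{21015 + 17923}{1112 + \left(\sqrt{7833 + \left(-3 + 63\right)} - 6180\right) \left(\frac{7495}{11855} + 9726\right)} = \frac{38938}{1112 + \left(\sqrt{7833 + 60} - 6180\right) \left(7495 \cdot \frac{1}{11855} + 9726\right)} = \frac{38938}{1112 + \left(\sqrt{7893} - 6180\right) \left(\frac{1499}{2371} + 9726\right)} = \frac{38938}{1112 + \left(3 \sqrt{877} - 6180\right) \frac{23061845}{2371}} = \frac{38938}{1112 + \left(-6180 + 3 \sqrt{877}\right) \frac{23061845}{2371}} = \frac{38938}{1112 - \left(\frac{142522202100}{2371} - \frac{69185535 \sqrt{877}}{2371}\right)} = \frac{38938}{- \frac{142519565548}{2371} + \frac{69185535 \sqrt{877}}{2371}}$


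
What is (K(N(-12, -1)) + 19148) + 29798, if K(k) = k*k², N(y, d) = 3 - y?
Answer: 52321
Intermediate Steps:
K(k) = k³
(K(N(-12, -1)) + 19148) + 29798 = ((3 - 1*(-12))³ + 19148) + 29798 = ((3 + 12)³ + 19148) + 29798 = (15³ + 19148) + 29798 = (3375 + 19148) + 29798 = 22523 + 29798 = 52321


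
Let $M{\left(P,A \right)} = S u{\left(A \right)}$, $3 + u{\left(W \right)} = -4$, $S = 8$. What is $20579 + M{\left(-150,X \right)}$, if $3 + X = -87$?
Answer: $20523$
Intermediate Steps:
$u{\left(W \right)} = -7$ ($u{\left(W \right)} = -3 - 4 = -7$)
$X = -90$ ($X = -3 - 87 = -90$)
$M{\left(P,A \right)} = -56$ ($M{\left(P,A \right)} = 8 \left(-7\right) = -56$)
$20579 + M{\left(-150,X \right)} = 20579 - 56 = 20523$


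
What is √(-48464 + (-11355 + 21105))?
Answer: I*√38714 ≈ 196.76*I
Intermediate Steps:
√(-48464 + (-11355 + 21105)) = √(-48464 + 9750) = √(-38714) = I*√38714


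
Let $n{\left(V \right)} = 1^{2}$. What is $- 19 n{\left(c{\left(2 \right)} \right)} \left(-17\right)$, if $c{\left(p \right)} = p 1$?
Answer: $323$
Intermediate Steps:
$c{\left(p \right)} = p$
$n{\left(V \right)} = 1$
$- 19 n{\left(c{\left(2 \right)} \right)} \left(-17\right) = \left(-19\right) 1 \left(-17\right) = \left(-19\right) \left(-17\right) = 323$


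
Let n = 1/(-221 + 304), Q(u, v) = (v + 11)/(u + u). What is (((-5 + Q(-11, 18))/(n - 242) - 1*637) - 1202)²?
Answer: 660298271262536449/195249096900 ≈ 3.3818e+6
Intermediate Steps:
Q(u, v) = (11 + v)/(2*u) (Q(u, v) = (11 + v)/((2*u)) = (11 + v)*(1/(2*u)) = (11 + v)/(2*u))
n = 1/83 ≈ 0.012048
(((-5 + Q(-11, 18))/(n - 242) - 1*637) - 1202)² = (((-5 + (½)*(11 + 18)/(-11))/(1/83 - 242) - 1*637) - 1202)² = (((-5 + (½)*(-1/11)*29)/(-20085/83) - 637) - 1202)² = (((-5 - 29/22)*(-83/20085) - 637) - 1202)² = ((-139/22*(-83/20085) - 637) - 1202)² = ((11537/441870 - 637) - 1202)² = (-281459653/441870 - 1202)² = (-812587393/441870)² = 660298271262536449/195249096900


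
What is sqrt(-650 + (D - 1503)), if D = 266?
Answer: I*sqrt(1887) ≈ 43.44*I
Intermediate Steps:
sqrt(-650 + (D - 1503)) = sqrt(-650 + (266 - 1503)) = sqrt(-650 - 1237) = sqrt(-1887) = I*sqrt(1887)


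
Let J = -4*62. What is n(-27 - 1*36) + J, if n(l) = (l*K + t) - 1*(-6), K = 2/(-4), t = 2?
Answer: -417/2 ≈ -208.50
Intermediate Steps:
J = -248
K = -½ (K = 2*(-¼) = -½ ≈ -0.50000)
n(l) = 8 - l/2 (n(l) = (l*(-½) + 2) - 1*(-6) = (-l/2 + 2) + 6 = (2 - l/2) + 6 = 8 - l/2)
n(-27 - 1*36) + J = (8 - (-27 - 1*36)/2) - 248 = (8 - (-27 - 36)/2) - 248 = (8 - ½*(-63)) - 248 = (8 + 63/2) - 248 = 79/2 - 248 = -417/2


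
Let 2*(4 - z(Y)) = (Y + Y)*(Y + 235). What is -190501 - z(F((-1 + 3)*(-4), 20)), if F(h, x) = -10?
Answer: -192755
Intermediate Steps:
z(Y) = 4 - Y*(235 + Y) (z(Y) = 4 - (Y + Y)*(Y + 235)/2 = 4 - 2*Y*(235 + Y)/2 = 4 - Y*(235 + Y))
-190501 - z(F((-1 + 3)*(-4), 20)) = -190501 - (4 - 1*(-10)² - 235*(-10)) = -190501 - (4 - 1*100 + 2350) = -190501 - (4 - 100 + 2350) = -190501 - 1*2254 = -190501 - 2254 = -192755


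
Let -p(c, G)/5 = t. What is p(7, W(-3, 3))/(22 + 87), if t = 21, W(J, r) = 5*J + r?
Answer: -105/109 ≈ -0.96330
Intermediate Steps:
W(J, r) = r + 5*J
p(c, G) = -105 (p(c, G) = -5*21 = -105)
p(7, W(-3, 3))/(22 + 87) = -105/(22 + 87) = -105/109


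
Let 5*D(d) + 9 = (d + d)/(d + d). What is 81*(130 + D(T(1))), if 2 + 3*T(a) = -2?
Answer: 52002/5 ≈ 10400.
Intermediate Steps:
T(a) = -4/3 (T(a) = -⅔ + (⅓)*(-2) = -⅔ - ⅔ = -4/3)
D(d) = -8/5 (D(d) = -9/5 + ((d + d)/(d + d))/5 = -9/5 + ((2*d)/((2*d)))/5 = -9/5 + ((2*d)*(1/(2*d)))/5 = -9/5 + (⅕)*1 = -9/5 + ⅕ = -8/5)
81*(130 + D(T(1))) = 81*(130 - 8/5) = 81*(642/5) = 52002/5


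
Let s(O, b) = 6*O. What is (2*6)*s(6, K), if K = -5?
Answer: 432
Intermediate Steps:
(2*6)*s(6, K) = (2*6)*(6*6) = 12*36 = 432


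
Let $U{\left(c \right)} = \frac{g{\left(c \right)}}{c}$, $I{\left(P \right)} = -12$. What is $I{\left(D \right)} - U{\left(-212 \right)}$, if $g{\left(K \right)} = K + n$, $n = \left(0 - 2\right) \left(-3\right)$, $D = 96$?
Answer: $- \frac{1375}{106} \approx -12.972$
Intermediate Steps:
$n = 6$ ($n = \left(-2\right) \left(-3\right) = 6$)
$g{\left(K \right)} = 6 + K$ ($g{\left(K \right)} = K + 6 = 6 + K$)
$U{\left(c \right)} = \frac{6 + c}{c}$
$I{\left(D \right)} - U{\left(-212 \right)} = -12 - \frac{6 - 212}{-212} = -12 - \left(- \frac{1}{212}\right) \left(-206\right) = -12 - \frac{103}{106} = - \frac{1375}{106}$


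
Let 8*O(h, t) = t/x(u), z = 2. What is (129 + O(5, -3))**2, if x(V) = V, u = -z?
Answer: 4272489/256 ≈ 16689.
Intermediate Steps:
u = -2 (u = -1*2 = -2)
O(h, t) = -t/16 (O(h, t) = (t/(-2))/8 = (t*(-1/2))/8 = (-t/2)/8 = -t/16)
(129 + O(5, -3))**2 = (129 - 1/16*(-3))**2 = (129 + 3/16)**2 = (2067/16)**2 = 4272489/256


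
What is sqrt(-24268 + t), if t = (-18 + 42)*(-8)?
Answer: 2*I*sqrt(6115) ≈ 156.4*I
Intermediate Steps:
t = -192 (t = 24*(-8) = -192)
sqrt(-24268 + t) = sqrt(-24268 - 192) = sqrt(-24460) = 2*I*sqrt(6115)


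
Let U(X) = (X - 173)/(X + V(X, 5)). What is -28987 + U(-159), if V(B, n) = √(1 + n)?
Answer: -244197879/8425 + 332*√6/25275 ≈ -28985.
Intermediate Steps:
U(X) = (-173 + X)/(X + √6) (U(X) = (X - 173)/(X + √(1 + 5)) = (-173 + X)/(X + √6))
-28987 + U(-159) = -28987 + (-173 - 159)/(-159 + √6) = -28987 - 332/(-159 + √6)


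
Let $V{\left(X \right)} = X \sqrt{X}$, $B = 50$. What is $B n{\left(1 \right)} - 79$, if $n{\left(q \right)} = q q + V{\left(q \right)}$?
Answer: $21$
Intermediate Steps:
$V{\left(X \right)} = X^{\frac{3}{2}}$
$n{\left(q \right)} = q^{2} + q^{\frac{3}{2}}$ ($n{\left(q \right)} = q q + q^{\frac{3}{2}} = q^{2} + q^{\frac{3}{2}}$)
$B n{\left(1 \right)} - 79 = 50 \left(1^{2} + 1^{\frac{3}{2}}\right) - 79 = 50 \left(1 + 1\right) - 79 = 50 \cdot 2 - 79 = 100 - 79 = 21$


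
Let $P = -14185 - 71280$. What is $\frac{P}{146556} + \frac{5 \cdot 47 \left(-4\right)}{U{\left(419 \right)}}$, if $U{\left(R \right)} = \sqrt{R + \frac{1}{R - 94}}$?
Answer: $- \frac{85465}{146556} - \frac{1175 \sqrt{110643}}{8511} \approx -46.505$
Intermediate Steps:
$P = -85465$ ($P = -14185 - 71280 = -85465$)
$U{\left(R \right)} = \sqrt{R + \frac{1}{-94 + R}}$
$\frac{P}{146556} + \frac{5 \cdot 47 \left(-4\right)}{U{\left(419 \right)}} = - \frac{85465}{146556} + \frac{5 \cdot 47 \left(-4\right)}{\sqrt{\frac{1 + 419 \left(-94 + 419\right)}{-94 + 419}}} = \left(-85465\right) \frac{1}{146556} + \frac{235 \left(-4\right)}{\sqrt{\frac{1 + 419 \cdot 325}{325}}} = - \frac{85465}{146556} - \frac{940}{\sqrt{\frac{1 + 136175}{325}}} = - \frac{85465}{146556} - \frac{940}{\sqrt{\frac{1}{325} \cdot 136176}} = - \frac{85465}{146556} - \frac{940}{\sqrt{\frac{136176}{325}}} = - \frac{85465}{146556} - \frac{940}{\frac{4}{65} \sqrt{110643}} = - \frac{85465}{146556} - 940 \frac{5 \sqrt{110643}}{34044} = - \frac{85465}{146556} - \frac{1175 \sqrt{110643}}{8511}$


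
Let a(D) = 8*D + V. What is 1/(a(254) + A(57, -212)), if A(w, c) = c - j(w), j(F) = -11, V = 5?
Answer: 1/1836 ≈ 0.00054466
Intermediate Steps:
a(D) = 5 + 8*D (a(D) = 8*D + 5 = 5 + 8*D)
A(w, c) = 11 + c (A(w, c) = c - 1*(-11) = c + 11 = 11 + c)
1/(a(254) + A(57, -212)) = 1/((5 + 8*254) + (11 - 212)) = 1/((5 + 2032) - 201) = 1/(2037 - 201) = 1/1836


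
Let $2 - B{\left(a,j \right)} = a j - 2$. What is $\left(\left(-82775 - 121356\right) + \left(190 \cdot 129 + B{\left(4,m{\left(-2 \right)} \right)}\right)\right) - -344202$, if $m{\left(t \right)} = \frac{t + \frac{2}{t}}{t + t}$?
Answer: $164582$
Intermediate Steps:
$m{\left(t \right)} = \frac{t + \frac{2}{t}}{2 t}$
$B{\left(a,j \right)} = 4 - a j$ ($B{\left(a,j \right)} = 2 - \left(a j - 2\right) = 2 - \left(-2 + a j\right) = 4 - a j$)
$\left(\left(-82775 - 121356\right) + \left(190 \cdot 129 + B{\left(4,m{\left(-2 \right)} \right)}\right)\right) - -344202 = \left(\left(-82775 - 121356\right) + \left(190 \cdot 129 + \left(4 - 4 \left(\frac{1}{2} + \frac{1}{4}\right)\right)\right)\right) - -344202 = \left(-204131 + \left(24510 + \left(4 - 4 \left(\frac{1}{2} + \frac{1}{4}\right)\right)\right)\right) + 344202 = \left(-204131 + \left(24510 + \left(4 - 4 \cdot \frac{3}{4}\right)\right)\right) + 344202 = \left(-204131 + \left(24510 + \left(4 - 3\right)\right)\right) + 344202 = \left(-204131 + \left(24510 + 1\right)\right) + 344202 = \left(-204131 + 24511\right) + 344202 = -179620 + 344202 = 164582$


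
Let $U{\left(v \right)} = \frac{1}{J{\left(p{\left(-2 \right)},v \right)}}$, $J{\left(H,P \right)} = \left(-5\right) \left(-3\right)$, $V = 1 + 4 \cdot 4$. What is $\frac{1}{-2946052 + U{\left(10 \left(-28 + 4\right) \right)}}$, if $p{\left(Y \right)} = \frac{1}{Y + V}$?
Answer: $- \frac{15}{44190779} \approx -3.3944 \cdot 10^{-7}$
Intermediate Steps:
$V = 17$ ($V = 1 + 16 = 17$)
$p{\left(Y \right)} = \frac{1}{17 + Y}$ ($p{\left(Y \right)} = \frac{1}{Y + 17} = \frac{1}{17 + Y}$)
$J{\left(H,P \right)} = 15$
$U{\left(v \right)} = \frac{1}{15}$
$\frac{1}{-2946052 + U{\left(10 \left(-28 + 4\right) \right)}} = \frac{1}{-2946052 + \frac{1}{15}} = \frac{1}{- \frac{44190779}{15}} = - \frac{15}{44190779}$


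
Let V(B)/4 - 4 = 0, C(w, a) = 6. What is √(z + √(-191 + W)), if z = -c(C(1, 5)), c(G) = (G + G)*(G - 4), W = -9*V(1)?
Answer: √(-24 + I*√335) ≈ 1.7582 + 5.2049*I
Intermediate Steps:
V(B) = 16 (V(B) = 16 + 4*0 = 16 + 0 = 16)
W = -144 (W = -9*16 = -144)
c(G) = 2*G*(-4 + G) (c(G) = (2*G)*(-4 + G) = 2*G*(-4 + G))
z = -24 (z = -2*6*(-4 + 6) = -2*6*2 = -1*24 = -24)
√(z + √(-191 + W)) = √(-24 + √(-191 - 144)) = √(-24 + √(-335)) = √(-24 + I*√335)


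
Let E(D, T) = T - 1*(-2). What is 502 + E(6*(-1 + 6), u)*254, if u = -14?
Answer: -2546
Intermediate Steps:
E(D, T) = 2 + T (E(D, T) = T + 2 = 2 + T)
502 + E(6*(-1 + 6), u)*254 = 502 + (2 - 14)*254 = 502 - 12*254 = 502 - 3048 = -2546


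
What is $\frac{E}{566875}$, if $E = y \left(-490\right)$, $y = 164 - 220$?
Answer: $\frac{5488}{113375} \approx 0.048406$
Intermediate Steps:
$y = -56$ ($y = 164 - 220 = -56$)
$E = 27440$ ($E = \left(-56\right) \left(-490\right) = 27440$)
$\frac{E}{566875} = \frac{27440}{566875} = 27440 \cdot \frac{1}{566875} = \frac{5488}{113375}$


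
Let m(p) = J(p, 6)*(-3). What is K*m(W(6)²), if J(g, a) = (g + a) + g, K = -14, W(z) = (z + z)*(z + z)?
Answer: 1742076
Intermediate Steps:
W(z) = 4*z² (W(z) = (2*z)*(2*z) = 4*z²)
J(g, a) = a + 2*g (J(g, a) = (a + g) + g = a + 2*g)
m(p) = -18 - 6*p (m(p) = (6 + 2*p)*(-3) = -18 - 6*p)
K*m(W(6)²) = -14*(-18 - 6*(4*6²)²) = -14*(-18 - 6*(4*36)²) = -14*(-18 - 6*144²) = -14*(-18 - 6*20736) = -14*(-18 - 124416) = -14*(-124434) = 1742076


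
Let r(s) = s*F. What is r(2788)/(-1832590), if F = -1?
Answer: 1394/916295 ≈ 0.0015213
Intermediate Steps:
r(s) = -s (r(s) = s*(-1) = -s)
r(2788)/(-1832590) = -1*2788/(-1832590) = -2788*(-1/1832590) = 1394/916295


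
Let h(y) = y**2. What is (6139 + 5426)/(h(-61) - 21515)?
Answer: -11565/17794 ≈ -0.64994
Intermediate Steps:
(6139 + 5426)/(h(-61) - 21515) = (6139 + 5426)/((-61)**2 - 21515) = 11565/(3721 - 21515) = 11565/(-17794) = 11565*(-1/17794) = -11565/17794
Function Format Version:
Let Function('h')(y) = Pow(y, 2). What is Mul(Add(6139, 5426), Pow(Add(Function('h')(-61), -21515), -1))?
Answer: Rational(-11565, 17794) ≈ -0.64994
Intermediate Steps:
Mul(Add(6139, 5426), Pow(Add(Function('h')(-61), -21515), -1)) = Mul(Add(6139, 5426), Pow(Add(Pow(-61, 2), -21515), -1)) = Mul(11565, Pow(Add(3721, -21515), -1)) = Mul(11565, Pow(-17794, -1)) = Mul(11565, Rational(-1, 17794)) = Rational(-11565, 17794)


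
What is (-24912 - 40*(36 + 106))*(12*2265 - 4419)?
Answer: -696304512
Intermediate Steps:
(-24912 - 40*(36 + 106))*(12*2265 - 4419) = (-24912 - 40*142)*(27180 - 4419) = (-24912 - 5680)*22761 = -30592*22761 = -696304512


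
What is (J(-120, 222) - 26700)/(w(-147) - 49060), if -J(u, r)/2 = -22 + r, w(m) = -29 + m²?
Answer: 1355/1374 ≈ 0.98617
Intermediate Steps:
J(u, r) = 44 - 2*r (J(u, r) = -2*(-22 + r) = 44 - 2*r)
(J(-120, 222) - 26700)/(w(-147) - 49060) = ((44 - 2*222) - 26700)/((-29 + (-147)²) - 49060) = ((44 - 444) - 26700)/((-29 + 21609) - 49060) = (-400 - 26700)/(21580 - 49060) = -27100/(-27480) = -27100*(-1/27480) = 1355/1374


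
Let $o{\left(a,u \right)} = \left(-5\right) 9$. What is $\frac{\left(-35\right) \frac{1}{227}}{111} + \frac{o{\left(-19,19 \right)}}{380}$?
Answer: $- \frac{229433}{1914972} \approx -0.11981$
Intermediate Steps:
$o{\left(a,u \right)} = -45$
$\frac{\left(-35\right) \frac{1}{227}}{111} + \frac{o{\left(-19,19 \right)}}{380} = \frac{\left(-35\right) \frac{1}{227}}{111} - \frac{45}{380} = \left(-35\right) \frac{1}{227} \cdot \frac{1}{111} - \frac{9}{76} = \left(- \frac{35}{227}\right) \frac{1}{111} - \frac{9}{76} = - \frac{35}{25197} - \frac{9}{76} = - \frac{229433}{1914972}$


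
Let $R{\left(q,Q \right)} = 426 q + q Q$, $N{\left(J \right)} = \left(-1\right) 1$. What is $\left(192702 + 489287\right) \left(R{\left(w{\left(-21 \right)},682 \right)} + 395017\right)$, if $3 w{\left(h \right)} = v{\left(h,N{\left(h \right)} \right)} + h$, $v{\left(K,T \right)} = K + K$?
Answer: $253528728761$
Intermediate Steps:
$N{\left(J \right)} = -1$
$v{\left(K,T \right)} = 2 K$
$w{\left(h \right)} = h$ ($w{\left(h \right)} = \frac{2 h + h}{3} = \frac{3 h}{3} = h$)
$R{\left(q,Q \right)} = 426 q + Q q$
$\left(192702 + 489287\right) \left(R{\left(w{\left(-21 \right)},682 \right)} + 395017\right) = \left(192702 + 489287\right) \left(- 21 \left(426 + 682\right) + 395017\right) = 681989 \left(\left(-21\right) 1108 + 395017\right) = 681989 \left(-23268 + 395017\right) = 681989 \cdot 371749 = 253528728761$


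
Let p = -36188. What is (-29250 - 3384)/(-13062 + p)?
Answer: 16317/24625 ≈ 0.66262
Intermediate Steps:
(-29250 - 3384)/(-13062 + p) = (-29250 - 3384)/(-13062 - 36188) = -32634/(-49250) = -32634*(-1/49250) = 16317/24625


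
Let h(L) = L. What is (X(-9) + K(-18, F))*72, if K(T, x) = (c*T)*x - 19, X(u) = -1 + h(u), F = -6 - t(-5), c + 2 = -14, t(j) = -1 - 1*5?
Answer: -2088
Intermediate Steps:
t(j) = -6 (t(j) = -1 - 5 = -6)
c = -16 (c = -2 - 14 = -16)
F = 0 (F = -6 - 1*(-6) = -6 + 6 = 0)
X(u) = -1 + u
K(T, x) = -19 - 16*T*x (K(T, x) = (-16*T)*x - 19 = -16*T*x - 19 = -19 - 16*T*x)
(X(-9) + K(-18, F))*72 = ((-1 - 9) + (-19 - 16*(-18)*0))*72 = (-10 + (-19 + 0))*72 = (-10 - 19)*72 = -29*72 = -2088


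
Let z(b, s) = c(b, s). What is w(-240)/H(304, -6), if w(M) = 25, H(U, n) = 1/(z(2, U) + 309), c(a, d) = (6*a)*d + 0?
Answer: 98925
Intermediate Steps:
c(a, d) = 6*a*d (c(a, d) = 6*a*d + 0 = 6*a*d)
z(b, s) = 6*b*s
H(U, n) = 1/(309 + 12*U) (H(U, n) = 1/(6*2*U + 309) = 1/(12*U + 309) = 1/(309 + 12*U))
w(-240)/H(304, -6) = 25/((1/(3*(103 + 4*304)))) = 25/((1/(3*(103 + 1216)))) = 25/(((1/3)/1319)) = 25/(((1/3)*(1/1319))) = 25/(1/3957) = 25*3957 = 98925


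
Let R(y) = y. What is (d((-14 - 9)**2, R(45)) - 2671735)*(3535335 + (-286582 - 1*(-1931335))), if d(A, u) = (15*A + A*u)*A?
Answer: 73136237947800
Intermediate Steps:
d(A, u) = A*(15*A + A*u)
(d((-14 - 9)**2, R(45)) - 2671735)*(3535335 + (-286582 - 1*(-1931335))) = (((-14 - 9)**2)**2*(15 + 45) - 2671735)*(3535335 + (-286582 - 1*(-1931335))) = (((-23)**2)**2*60 - 2671735)*(3535335 + (-286582 + 1931335)) = (529**2*60 - 2671735)*(3535335 + 1644753) = (279841*60 - 2671735)*5180088 = (16790460 - 2671735)*5180088 = 14118725*5180088 = 73136237947800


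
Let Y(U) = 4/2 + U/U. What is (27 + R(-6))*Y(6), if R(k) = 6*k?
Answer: -27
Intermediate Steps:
Y(U) = 3 (Y(U) = 4*(½) + 1 = 2 + 1 = 3)
(27 + R(-6))*Y(6) = (27 + 6*(-6))*3 = (27 - 36)*3 = -9*3 = -27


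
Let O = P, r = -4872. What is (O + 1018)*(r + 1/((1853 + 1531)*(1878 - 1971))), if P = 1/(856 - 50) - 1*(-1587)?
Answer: -22832025796715/1798992 ≈ -1.2692e+7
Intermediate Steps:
P = 1279123/806 (P = 1/806 + 1587 = 1279123/806 ≈ 1587.0)
O = 1279123/806 ≈ 1587.0
(O + 1018)*(r + 1/((1853 + 1531)*(1878 - 1971))) = (1279123/806 + 1018)*(-4872 + 1/((1853 + 1531)*(1878 - 1971))) = 2099631*(-4872 + 1/(3384*(-93)))/806 = 2099631*(-4872 + 1/(-314712))/806 = 2099631*(-4872 - 1/314712)/806 = (2099631/806)*(-1533276865/314712) = -22832025796715/1798992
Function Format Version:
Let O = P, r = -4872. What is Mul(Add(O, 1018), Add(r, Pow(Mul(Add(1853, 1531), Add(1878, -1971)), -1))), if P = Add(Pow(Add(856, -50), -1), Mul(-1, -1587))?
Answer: Rational(-22832025796715, 1798992) ≈ -1.2692e+7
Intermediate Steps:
P = Rational(1279123, 806) (P = Add(Pow(806, -1), 1587) = Add(Rational(1, 806), 1587) = Rational(1279123, 806) ≈ 1587.0)
O = Rational(1279123, 806) ≈ 1587.0
Mul(Add(O, 1018), Add(r, Pow(Mul(Add(1853, 1531), Add(1878, -1971)), -1))) = Mul(Add(Rational(1279123, 806), 1018), Add(-4872, Pow(Mul(Add(1853, 1531), Add(1878, -1971)), -1))) = Mul(Rational(2099631, 806), Add(-4872, Pow(Mul(3384, -93), -1))) = Mul(Rational(2099631, 806), Add(-4872, Pow(-314712, -1))) = Mul(Rational(2099631, 806), Add(-4872, Rational(-1, 314712))) = Mul(Rational(2099631, 806), Rational(-1533276865, 314712)) = Rational(-22832025796715, 1798992)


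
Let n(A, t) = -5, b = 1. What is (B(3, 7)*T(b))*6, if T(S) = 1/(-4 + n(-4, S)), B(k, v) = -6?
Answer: 4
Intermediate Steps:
T(S) = -⅑ (T(S) = 1/(-4 - 5) = 1/(-9) = -⅑)
(B(3, 7)*T(b))*6 = -6*(-⅑)*6 = (⅔)*6 = 4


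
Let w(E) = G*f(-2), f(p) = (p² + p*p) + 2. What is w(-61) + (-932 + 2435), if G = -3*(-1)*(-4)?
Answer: 1383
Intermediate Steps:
f(p) = 2 + 2*p² (f(p) = (p² + p²) + 2 = 2*p² + 2 = 2 + 2*p²)
G = -12 (G = 3*(-4) = -12)
w(E) = -120 (w(E) = -12*(2 + 2*(-2)²) = -12*(2 + 2*4) = -12*(2 + 8) = -12*10 = -120)
w(-61) + (-932 + 2435) = -120 + (-932 + 2435) = -120 + 1503 = 1383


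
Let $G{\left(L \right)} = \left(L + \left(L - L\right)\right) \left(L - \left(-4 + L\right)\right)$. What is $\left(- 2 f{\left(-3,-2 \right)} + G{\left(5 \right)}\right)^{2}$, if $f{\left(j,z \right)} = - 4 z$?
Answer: $16$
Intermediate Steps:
$G{\left(L \right)} = 4 L$ ($G{\left(L \right)} = \left(L + 0\right) 4 = L 4 = 4 L$)
$\left(- 2 f{\left(-3,-2 \right)} + G{\left(5 \right)}\right)^{2} = \left(- 2 \left(\left(-4\right) \left(-2\right)\right) + 4 \cdot 5\right)^{2} = \left(\left(-2\right) 8 + 20\right)^{2} = \left(-16 + 20\right)^{2} = 4^{2} = 16$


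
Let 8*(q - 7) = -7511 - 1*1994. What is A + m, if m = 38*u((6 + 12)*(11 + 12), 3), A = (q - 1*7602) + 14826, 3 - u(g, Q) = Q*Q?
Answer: 46519/8 ≈ 5814.9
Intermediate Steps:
q = -9449/8 (q = 7 + (-7511 - 1*1994)/8 = 7 + (-7511 - 1994)/8 = 7 + (1/8)*(-9505) = 7 - 9505/8 = -9449/8 ≈ -1181.1)
u(g, Q) = 3 - Q**2 (u(g, Q) = 3 - Q*Q = 3 - Q**2)
A = 48343/8 (A = (-9449/8 - 1*7602) + 14826 = (-9449/8 - 7602) + 14826 = -70265/8 + 14826 = 48343/8 ≈ 6042.9)
m = -228 (m = 38*(3 - 1*3**2) = 38*(3 - 1*9) = 38*(3 - 9) = 38*(-6) = -228)
A + m = 48343/8 - 228 = 46519/8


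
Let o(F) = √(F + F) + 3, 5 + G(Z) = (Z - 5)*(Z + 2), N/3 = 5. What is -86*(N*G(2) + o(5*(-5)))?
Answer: 21672 - 430*I*√2 ≈ 21672.0 - 608.11*I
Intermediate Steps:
N = 15 (N = 3*5 = 15)
G(Z) = -5 + (-5 + Z)*(2 + Z) (G(Z) = -5 + (Z - 5)*(Z + 2) = -5 + (-5 + Z)*(2 + Z))
o(F) = 3 + √2*√F (o(F) = √(2*F) + 3 = √2*√F + 3 = 3 + √2*√F)
-86*(N*G(2) + o(5*(-5))) = -86*(15*(-15 + 2² - 3*2) + (3 + √2*√(5*(-5)))) = -86*(15*(-15 + 4 - 6) + (3 + √2*√(-25))) = -86*(15*(-17) + (3 + √2*(5*I))) = -86*(-255 + (3 + 5*I*√2)) = -86*(-252 + 5*I*√2) = 21672 - 430*I*√2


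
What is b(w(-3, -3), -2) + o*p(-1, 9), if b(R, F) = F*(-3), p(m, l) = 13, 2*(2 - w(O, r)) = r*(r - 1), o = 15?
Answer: 201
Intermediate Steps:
w(O, r) = 2 - r*(-1 + r)/2 (w(O, r) = 2 - r*(r - 1)/2 = 2 - r*(-1 + r)/2)
b(R, F) = -3*F
b(w(-3, -3), -2) + o*p(-1, 9) = -3*(-2) + 15*13 = 6 + 195 = 201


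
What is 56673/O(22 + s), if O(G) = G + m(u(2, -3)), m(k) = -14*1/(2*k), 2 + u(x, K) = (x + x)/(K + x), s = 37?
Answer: 340038/361 ≈ 941.93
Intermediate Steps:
u(x, K) = -2 + 2*x/(K + x) (u(x, K) = -2 + (x + x)/(K + x) = -2 + (2*x)/(K + x) = -2 + 2*x/(K + x))
m(k) = -7/k (m(k) = -14*1/(2*k) = -7/k)
O(G) = 7/6 + G (O(G) = G - 7/((-2*(-3)/(-3 + 2))) = G - 7/((-2*(-3)/(-1))) = G - 7/((-2*(-3)*(-1))) = G - 7/(-6) = G - 7*(-1/6) = G + 7/6 = 7/6 + G)
56673/O(22 + s) = 56673/(7/6 + (22 + 37)) = 56673/(7/6 + 59) = 56673/(361/6) = 56673*(6/361) = 340038/361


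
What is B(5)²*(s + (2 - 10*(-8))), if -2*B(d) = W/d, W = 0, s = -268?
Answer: 0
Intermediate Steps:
B(d) = 0 (B(d) = -0/d = -½*0 = 0)
B(5)²*(s + (2 - 10*(-8))) = 0²*(-268 + (2 - 10*(-8))) = 0*(-268 + (2 + 80)) = 0*(-268 + 82) = 0*(-186) = 0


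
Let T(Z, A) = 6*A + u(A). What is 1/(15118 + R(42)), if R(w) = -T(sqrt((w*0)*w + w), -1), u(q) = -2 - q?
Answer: 1/15125 ≈ 6.6116e-5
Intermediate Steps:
T(Z, A) = -2 + 5*A (T(Z, A) = 6*A + (-2 - A) = -2 + 5*A)
R(w) = 7 (R(w) = -(-2 + 5*(-1)) = -(-2 - 5) = -1*(-7) = 7)
1/(15118 + R(42)) = 1/(15118 + 7) = 1/15125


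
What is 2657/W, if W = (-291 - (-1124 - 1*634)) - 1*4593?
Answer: -2657/3126 ≈ -0.84997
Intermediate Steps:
W = -3126 (W = (-291 - (-1124 - 634)) - 4593 = (-291 - 1*(-1758)) - 4593 = (-291 + 1758) - 4593 = 1467 - 4593 = -3126)
2657/W = 2657/(-3126) = 2657*(-1/3126) = -2657/3126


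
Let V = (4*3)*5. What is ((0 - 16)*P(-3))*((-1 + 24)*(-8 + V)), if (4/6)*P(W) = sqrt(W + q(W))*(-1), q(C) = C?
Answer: 28704*I*sqrt(6) ≈ 70310.0*I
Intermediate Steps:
V = 60 (V = 12*5 = 60)
P(W) = -3*sqrt(2)*sqrt(W)/2 (P(W) = 3*(sqrt(W + W)*(-1))/2 = 3*(sqrt(2*W)*(-1))/2 = 3*((sqrt(2)*sqrt(W))*(-1))/2 = 3*(-sqrt(2)*sqrt(W))/2 = -3*sqrt(2)*sqrt(W)/2)
((0 - 16)*P(-3))*((-1 + 24)*(-8 + V)) = ((0 - 16)*(-3*sqrt(2)*sqrt(-3)/2))*((-1 + 24)*(-8 + 60)) = (-(-24)*sqrt(2)*I*sqrt(3))*(23*52) = -(-24)*I*sqrt(6)*1196 = (24*I*sqrt(6))*1196 = 28704*I*sqrt(6)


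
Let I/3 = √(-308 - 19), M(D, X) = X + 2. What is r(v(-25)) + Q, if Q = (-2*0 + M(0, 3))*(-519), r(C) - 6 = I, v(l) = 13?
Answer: -2589 + 3*I*√327 ≈ -2589.0 + 54.249*I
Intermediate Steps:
M(D, X) = 2 + X
I = 3*I*√327 (I = 3*√(-308 - 19) = 3*√(-327) = 3*(I*√327) = 3*I*√327 ≈ 54.249*I)
r(C) = 6 + 3*I*√327
Q = -2595 (Q = (-2*0 + (2 + 3))*(-519) = (0 + 5)*(-519) = 5*(-519) = -2595)
r(v(-25)) + Q = (6 + 3*I*√327) - 2595 = -2589 + 3*I*√327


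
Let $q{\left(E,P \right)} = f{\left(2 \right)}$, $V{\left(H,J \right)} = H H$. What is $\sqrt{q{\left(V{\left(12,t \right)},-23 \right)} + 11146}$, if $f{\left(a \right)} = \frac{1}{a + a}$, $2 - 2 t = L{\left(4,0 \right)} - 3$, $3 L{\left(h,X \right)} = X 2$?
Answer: $\frac{\sqrt{44585}}{2} \approx 105.58$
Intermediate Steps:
$L{\left(h,X \right)} = \frac{2 X}{3}$ ($L{\left(h,X \right)} = \frac{X 2}{3} = \frac{2 X}{3}$)
$t = \frac{5}{2}$ ($t = 1 - \frac{\frac{2}{3} \cdot 0 - 3}{2} = 1 - \frac{0 - 3}{2} = 1 - - \frac{3}{2} = 1 + \frac{3}{2} = \frac{5}{2} \approx 2.5$)
$V{\left(H,J \right)} = H^{2}$
$f{\left(a \right)} = \frac{1}{2 a}$
$q{\left(E,P \right)} = \frac{1}{4}$ ($q{\left(E,P \right)} = \frac{1}{2 \cdot 2} = \frac{1}{2} \cdot \frac{1}{2} = \frac{1}{4}$)
$\sqrt{q{\left(V{\left(12,t \right)},-23 \right)} + 11146} = \sqrt{\frac{1}{4} + 11146} = \sqrt{\frac{44585}{4}} = \frac{\sqrt{44585}}{2}$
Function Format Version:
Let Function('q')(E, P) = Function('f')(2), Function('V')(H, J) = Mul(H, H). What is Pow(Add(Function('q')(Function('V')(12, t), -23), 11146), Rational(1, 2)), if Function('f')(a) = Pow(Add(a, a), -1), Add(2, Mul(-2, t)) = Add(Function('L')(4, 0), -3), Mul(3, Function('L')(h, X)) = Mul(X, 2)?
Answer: Mul(Rational(1, 2), Pow(44585, Rational(1, 2))) ≈ 105.58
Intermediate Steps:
Function('L')(h, X) = Mul(Rational(2, 3), X) (Function('L')(h, X) = Mul(Rational(1, 3), Mul(X, 2)) = Mul(Rational(1, 3), Mul(2, X)) = Mul(Rational(2, 3), X))
t = Rational(5, 2) (t = Add(1, Mul(Rational(-1, 2), Add(Mul(Rational(2, 3), 0), -3))) = Add(1, Mul(Rational(-1, 2), Add(0, -3))) = Add(1, Mul(Rational(-1, 2), -3)) = Add(1, Rational(3, 2)) = Rational(5, 2) ≈ 2.5000)
Function('V')(H, J) = Pow(H, 2)
Function('f')(a) = Mul(Rational(1, 2), Pow(a, -1)) (Function('f')(a) = Pow(Mul(2, a), -1) = Mul(Rational(1, 2), Pow(a, -1)))
Function('q')(E, P) = Rational(1, 4) (Function('q')(E, P) = Mul(Rational(1, 2), Pow(2, -1)) = Mul(Rational(1, 2), Rational(1, 2)) = Rational(1, 4))
Pow(Add(Function('q')(Function('V')(12, t), -23), 11146), Rational(1, 2)) = Pow(Add(Rational(1, 4), 11146), Rational(1, 2)) = Pow(Rational(44585, 4), Rational(1, 2)) = Mul(Rational(1, 2), Pow(44585, Rational(1, 2)))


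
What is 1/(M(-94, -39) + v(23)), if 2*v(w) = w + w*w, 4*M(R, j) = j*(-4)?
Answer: 1/315 ≈ 0.0031746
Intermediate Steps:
M(R, j) = -j (M(R, j) = (j*(-4))/4 = (-4*j)/4 = -j)
v(w) = w/2 + w²/2 (v(w) = (w + w*w)/2 = (w + w²)/2 = w/2 + w²/2)
1/(M(-94, -39) + v(23)) = 1/(-1*(-39) + (½)*23*(1 + 23)) = 1/(39 + (½)*23*24) = 1/(39 + 276) = 1/315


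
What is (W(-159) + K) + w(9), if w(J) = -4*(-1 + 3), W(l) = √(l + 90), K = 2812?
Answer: 2804 + I*√69 ≈ 2804.0 + 8.3066*I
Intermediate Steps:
W(l) = √(90 + l)
w(J) = -8 (w(J) = -4*2 = -8)
(W(-159) + K) + w(9) = (√(90 - 159) + 2812) - 8 = (√(-69) + 2812) - 8 = (I*√69 + 2812) - 8 = (2812 + I*√69) - 8 = 2804 + I*√69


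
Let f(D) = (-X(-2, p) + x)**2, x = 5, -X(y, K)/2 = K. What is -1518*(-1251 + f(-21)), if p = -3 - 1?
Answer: 1885356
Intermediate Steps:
p = -4
X(y, K) = -2*K
f(D) = 9 (f(D) = (-(-2)*(-4) + 5)**2 = (-1*8 + 5)**2 = (-8 + 5)**2 = (-3)**2 = 9)
-1518*(-1251 + f(-21)) = -1518*(-1251 + 9) = -1518*(-1242) = 1885356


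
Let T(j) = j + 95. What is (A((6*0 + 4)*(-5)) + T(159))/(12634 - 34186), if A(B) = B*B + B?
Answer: -317/10776 ≈ -0.029417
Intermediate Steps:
A(B) = B + B² (A(B) = B² + B = B + B²)
T(j) = 95 + j
(A((6*0 + 4)*(-5)) + T(159))/(12634 - 34186) = (((6*0 + 4)*(-5))*(1 + (6*0 + 4)*(-5)) + (95 + 159))/(12634 - 34186) = (((0 + 4)*(-5))*(1 + (0 + 4)*(-5)) + 254)/(-21552) = ((4*(-5))*(1 + 4*(-5)) + 254)*(-1/21552) = (-20*(1 - 20) + 254)*(-1/21552) = (-20*(-19) + 254)*(-1/21552) = (380 + 254)*(-1/21552) = 634*(-1/21552) = -317/10776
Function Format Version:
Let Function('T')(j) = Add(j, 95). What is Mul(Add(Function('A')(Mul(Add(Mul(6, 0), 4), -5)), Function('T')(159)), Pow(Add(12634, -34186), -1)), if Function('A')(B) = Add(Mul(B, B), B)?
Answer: Rational(-317, 10776) ≈ -0.029417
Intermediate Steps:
Function('A')(B) = Add(B, Pow(B, 2)) (Function('A')(B) = Add(Pow(B, 2), B) = Add(B, Pow(B, 2)))
Function('T')(j) = Add(95, j)
Mul(Add(Function('A')(Mul(Add(Mul(6, 0), 4), -5)), Function('T')(159)), Pow(Add(12634, -34186), -1)) = Mul(Add(Mul(Mul(Add(Mul(6, 0), 4), -5), Add(1, Mul(Add(Mul(6, 0), 4), -5))), Add(95, 159)), Pow(Add(12634, -34186), -1)) = Mul(Add(Mul(Mul(Add(0, 4), -5), Add(1, Mul(Add(0, 4), -5))), 254), Pow(-21552, -1)) = Mul(Add(Mul(Mul(4, -5), Add(1, Mul(4, -5))), 254), Rational(-1, 21552)) = Mul(Add(Mul(-20, Add(1, -20)), 254), Rational(-1, 21552)) = Mul(Add(Mul(-20, -19), 254), Rational(-1, 21552)) = Mul(Add(380, 254), Rational(-1, 21552)) = Mul(634, Rational(-1, 21552)) = Rational(-317, 10776)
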